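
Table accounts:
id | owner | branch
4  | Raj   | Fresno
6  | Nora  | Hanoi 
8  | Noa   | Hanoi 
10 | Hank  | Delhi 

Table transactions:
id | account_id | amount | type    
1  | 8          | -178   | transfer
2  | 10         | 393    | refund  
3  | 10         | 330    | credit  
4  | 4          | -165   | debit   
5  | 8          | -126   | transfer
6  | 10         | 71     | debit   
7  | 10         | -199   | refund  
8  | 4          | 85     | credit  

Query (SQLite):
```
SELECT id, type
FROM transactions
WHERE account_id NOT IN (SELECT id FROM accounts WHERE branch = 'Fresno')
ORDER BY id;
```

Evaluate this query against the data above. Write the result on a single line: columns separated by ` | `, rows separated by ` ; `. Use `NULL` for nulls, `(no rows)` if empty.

1 | transfer ; 2 | refund ; 3 | credit ; 5 | transfer ; 6 | debit ; 7 | refund

Inner query: accounts.id where branch = 'Fresno'.
Outer: keep transactions rows whose account_id is not in that set.
Inner query → {4}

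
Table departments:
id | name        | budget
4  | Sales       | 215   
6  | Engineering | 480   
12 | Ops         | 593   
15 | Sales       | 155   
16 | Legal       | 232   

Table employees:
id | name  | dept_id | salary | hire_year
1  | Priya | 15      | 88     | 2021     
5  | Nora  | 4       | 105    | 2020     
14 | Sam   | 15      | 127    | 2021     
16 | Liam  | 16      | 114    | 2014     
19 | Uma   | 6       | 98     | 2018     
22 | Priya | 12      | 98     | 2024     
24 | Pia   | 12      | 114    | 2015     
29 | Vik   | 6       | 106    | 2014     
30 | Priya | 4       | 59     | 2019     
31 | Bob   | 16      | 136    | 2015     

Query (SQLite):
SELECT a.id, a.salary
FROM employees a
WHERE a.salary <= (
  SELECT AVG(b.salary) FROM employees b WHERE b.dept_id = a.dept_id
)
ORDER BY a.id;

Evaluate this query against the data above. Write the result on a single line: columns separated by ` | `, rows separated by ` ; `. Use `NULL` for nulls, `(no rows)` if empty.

1 | 88 ; 16 | 114 ; 19 | 98 ; 22 | 98 ; 30 | 59

For each employees row a, compute AVG(salary) over rows sharing a.dept_id.
Keep row a if a.salary <= that per-group AVG.
  dept_id=4: AVG(salary) = 82.0
  dept_id=6: AVG(salary) = 102.0
  dept_id=12: AVG(salary) = 106.0
  dept_id=15: AVG(salary) = 107.5
  dept_id=16: AVG(salary) = 125.0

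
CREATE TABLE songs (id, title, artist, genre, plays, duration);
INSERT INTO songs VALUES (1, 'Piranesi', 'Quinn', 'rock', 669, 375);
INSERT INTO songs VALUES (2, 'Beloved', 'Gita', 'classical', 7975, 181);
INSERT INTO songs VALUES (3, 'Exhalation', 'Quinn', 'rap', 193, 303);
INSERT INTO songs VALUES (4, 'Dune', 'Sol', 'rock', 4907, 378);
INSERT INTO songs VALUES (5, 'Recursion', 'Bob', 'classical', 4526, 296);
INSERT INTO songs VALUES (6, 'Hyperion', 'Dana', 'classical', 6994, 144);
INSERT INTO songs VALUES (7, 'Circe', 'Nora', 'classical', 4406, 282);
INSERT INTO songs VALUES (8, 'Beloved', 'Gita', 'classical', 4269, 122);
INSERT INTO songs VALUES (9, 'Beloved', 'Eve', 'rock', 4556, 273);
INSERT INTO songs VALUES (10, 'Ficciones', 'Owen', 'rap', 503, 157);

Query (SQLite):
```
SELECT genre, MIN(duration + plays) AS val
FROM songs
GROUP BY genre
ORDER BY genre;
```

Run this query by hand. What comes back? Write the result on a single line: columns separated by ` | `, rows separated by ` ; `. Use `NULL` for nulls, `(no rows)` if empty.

For each row compute duration + plays.
Group by genre; take MIN of the expression per group.
  classical: ids {2, 5, 6, 7, 8} → MIN(duration + plays)=4391
  rap: ids {3, 10} → MIN(duration + plays)=496
  rock: ids {1, 4, 9} → MIN(duration + plays)=1044

classical | 4391 ; rap | 496 ; rock | 1044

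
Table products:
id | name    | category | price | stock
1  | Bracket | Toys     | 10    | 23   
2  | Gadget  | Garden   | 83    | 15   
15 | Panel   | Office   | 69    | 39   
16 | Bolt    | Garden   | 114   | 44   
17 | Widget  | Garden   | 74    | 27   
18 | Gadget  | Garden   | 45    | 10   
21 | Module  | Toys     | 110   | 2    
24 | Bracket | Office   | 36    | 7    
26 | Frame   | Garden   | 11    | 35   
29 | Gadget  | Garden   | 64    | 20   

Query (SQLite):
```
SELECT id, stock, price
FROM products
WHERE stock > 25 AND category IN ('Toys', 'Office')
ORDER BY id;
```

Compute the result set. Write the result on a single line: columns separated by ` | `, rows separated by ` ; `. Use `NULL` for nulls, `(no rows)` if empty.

15 | 39 | 69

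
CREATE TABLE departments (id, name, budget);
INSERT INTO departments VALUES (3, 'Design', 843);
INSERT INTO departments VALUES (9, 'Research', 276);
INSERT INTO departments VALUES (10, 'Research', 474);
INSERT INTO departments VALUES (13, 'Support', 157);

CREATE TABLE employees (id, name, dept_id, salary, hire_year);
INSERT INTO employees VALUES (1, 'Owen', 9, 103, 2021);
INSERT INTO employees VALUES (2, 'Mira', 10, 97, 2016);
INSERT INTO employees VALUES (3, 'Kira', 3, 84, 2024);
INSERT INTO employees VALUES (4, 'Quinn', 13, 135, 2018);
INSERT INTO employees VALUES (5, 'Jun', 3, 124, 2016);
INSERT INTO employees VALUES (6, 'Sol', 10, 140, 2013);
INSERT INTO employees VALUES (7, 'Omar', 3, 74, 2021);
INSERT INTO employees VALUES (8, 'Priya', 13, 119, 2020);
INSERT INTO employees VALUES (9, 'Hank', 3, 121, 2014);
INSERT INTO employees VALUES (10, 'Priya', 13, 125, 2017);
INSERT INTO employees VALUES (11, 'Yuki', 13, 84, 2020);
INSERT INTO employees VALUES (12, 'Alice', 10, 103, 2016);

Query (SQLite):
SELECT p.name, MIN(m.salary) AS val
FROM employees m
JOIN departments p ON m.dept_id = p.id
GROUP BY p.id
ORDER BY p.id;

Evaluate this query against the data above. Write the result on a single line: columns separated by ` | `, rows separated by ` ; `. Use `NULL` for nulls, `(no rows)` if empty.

Design | 74 ; Research | 103 ; Research | 97 ; Support | 84

Join each employees row to its departments via dept_id.
Group joined rows by departments.id; compute MIN(m.salary) per group.
  3: ids {3, 5, 7, 9} → MIN(m.salary)=74
  9: ids {1} → MIN(m.salary)=103
  10: ids {2, 6, 12} → MIN(m.salary)=97
  13: ids {4, 8, 10, 11} → MIN(m.salary)=84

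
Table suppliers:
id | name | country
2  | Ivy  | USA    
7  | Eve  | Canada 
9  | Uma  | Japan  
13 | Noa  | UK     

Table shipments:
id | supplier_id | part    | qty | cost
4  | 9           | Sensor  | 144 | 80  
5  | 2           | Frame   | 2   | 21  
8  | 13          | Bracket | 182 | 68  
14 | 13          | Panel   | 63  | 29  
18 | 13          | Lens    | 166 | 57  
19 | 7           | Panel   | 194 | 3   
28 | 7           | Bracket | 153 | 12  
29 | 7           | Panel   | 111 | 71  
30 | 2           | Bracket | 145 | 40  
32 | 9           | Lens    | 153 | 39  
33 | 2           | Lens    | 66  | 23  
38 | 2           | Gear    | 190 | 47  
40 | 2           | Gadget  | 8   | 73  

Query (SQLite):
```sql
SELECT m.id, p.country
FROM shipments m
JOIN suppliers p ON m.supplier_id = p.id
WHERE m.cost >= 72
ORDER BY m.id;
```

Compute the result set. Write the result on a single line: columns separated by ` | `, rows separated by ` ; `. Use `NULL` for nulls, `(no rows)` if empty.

4 | Japan ; 40 | USA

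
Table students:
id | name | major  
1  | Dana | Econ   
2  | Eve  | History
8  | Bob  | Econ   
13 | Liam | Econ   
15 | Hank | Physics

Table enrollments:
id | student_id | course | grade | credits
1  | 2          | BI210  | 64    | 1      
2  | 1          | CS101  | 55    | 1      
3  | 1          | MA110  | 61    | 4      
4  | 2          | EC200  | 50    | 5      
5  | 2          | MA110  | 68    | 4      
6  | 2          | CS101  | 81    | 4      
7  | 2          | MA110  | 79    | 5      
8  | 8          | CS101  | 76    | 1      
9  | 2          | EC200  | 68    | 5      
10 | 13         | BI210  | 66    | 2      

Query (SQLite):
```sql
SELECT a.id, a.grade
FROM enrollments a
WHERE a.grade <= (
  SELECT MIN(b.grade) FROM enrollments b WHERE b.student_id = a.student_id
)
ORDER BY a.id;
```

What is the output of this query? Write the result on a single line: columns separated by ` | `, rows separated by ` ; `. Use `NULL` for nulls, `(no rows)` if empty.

2 | 55 ; 4 | 50 ; 8 | 76 ; 10 | 66

For each enrollments row a, compute MIN(grade) over rows sharing a.student_id.
Keep row a if a.grade <= that per-group MIN.
  student_id=1: MIN(grade) = 55
  student_id=2: MIN(grade) = 50
  student_id=8: MIN(grade) = 76
  student_id=13: MIN(grade) = 66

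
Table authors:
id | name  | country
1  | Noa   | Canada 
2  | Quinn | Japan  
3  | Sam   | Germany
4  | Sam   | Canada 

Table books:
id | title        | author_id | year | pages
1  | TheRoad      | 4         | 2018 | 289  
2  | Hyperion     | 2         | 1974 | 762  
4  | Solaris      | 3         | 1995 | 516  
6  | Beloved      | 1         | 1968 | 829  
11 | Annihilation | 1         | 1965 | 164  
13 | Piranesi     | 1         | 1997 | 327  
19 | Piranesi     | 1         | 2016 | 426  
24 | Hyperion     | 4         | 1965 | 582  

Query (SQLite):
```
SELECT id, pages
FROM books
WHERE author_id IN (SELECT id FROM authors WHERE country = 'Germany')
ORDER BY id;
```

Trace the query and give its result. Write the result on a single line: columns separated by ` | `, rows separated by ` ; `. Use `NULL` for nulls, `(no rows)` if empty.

4 | 516

Inner query: authors.id where country = 'Germany'.
Outer: keep books rows whose author_id is in that set.
Inner query → {3}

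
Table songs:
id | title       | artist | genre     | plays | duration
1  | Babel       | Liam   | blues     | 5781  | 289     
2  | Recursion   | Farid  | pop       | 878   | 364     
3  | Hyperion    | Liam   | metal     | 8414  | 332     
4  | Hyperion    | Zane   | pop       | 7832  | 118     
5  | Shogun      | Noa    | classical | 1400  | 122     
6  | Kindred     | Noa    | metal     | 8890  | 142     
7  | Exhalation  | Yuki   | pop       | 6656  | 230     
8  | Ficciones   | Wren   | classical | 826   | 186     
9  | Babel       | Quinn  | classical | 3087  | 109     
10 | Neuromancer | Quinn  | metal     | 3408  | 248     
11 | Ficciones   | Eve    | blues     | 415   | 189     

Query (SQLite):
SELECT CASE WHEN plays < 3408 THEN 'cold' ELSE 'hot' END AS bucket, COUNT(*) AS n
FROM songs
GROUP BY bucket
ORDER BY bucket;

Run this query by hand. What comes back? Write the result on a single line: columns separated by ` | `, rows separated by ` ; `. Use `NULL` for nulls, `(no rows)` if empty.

cold | 5 ; hot | 6

Bucket rows by plays < 3408 → 'cold' else 'hot'; count each bucket.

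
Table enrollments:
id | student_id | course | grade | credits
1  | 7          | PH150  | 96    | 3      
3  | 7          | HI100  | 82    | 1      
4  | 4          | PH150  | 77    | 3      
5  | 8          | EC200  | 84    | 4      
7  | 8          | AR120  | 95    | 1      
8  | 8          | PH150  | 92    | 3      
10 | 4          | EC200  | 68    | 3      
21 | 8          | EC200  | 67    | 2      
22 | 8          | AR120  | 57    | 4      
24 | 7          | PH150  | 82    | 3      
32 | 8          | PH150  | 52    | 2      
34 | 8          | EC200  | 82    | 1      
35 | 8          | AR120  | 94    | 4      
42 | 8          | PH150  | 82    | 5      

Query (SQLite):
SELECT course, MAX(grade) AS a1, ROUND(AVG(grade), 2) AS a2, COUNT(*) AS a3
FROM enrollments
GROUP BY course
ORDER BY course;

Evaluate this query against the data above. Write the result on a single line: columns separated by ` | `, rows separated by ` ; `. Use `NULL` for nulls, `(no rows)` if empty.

AR120 | 95 | 82 | 3 ; EC200 | 84 | 75.25 | 4 ; HI100 | 82 | 82 | 1 ; PH150 | 96 | 80.17 | 6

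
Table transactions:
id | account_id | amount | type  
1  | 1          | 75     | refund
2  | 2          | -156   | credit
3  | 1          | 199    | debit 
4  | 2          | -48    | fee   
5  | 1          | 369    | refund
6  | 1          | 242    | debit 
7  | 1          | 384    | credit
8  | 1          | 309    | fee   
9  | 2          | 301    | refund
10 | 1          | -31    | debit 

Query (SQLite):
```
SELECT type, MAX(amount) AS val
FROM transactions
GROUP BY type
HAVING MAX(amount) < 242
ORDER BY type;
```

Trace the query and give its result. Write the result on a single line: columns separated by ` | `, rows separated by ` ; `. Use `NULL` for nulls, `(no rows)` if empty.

Partition transactions by type; compute MAX(amount) within each group.
HAVING: keep groups where MAX(amount) < 242.
  credit: ids {2, 7} → MAX(amount)=384
  debit: ids {3, 6, 10} → MAX(amount)=242
  fee: ids {4, 8} → MAX(amount)=309
  refund: ids {1, 5, 9} → MAX(amount)=369

(no rows)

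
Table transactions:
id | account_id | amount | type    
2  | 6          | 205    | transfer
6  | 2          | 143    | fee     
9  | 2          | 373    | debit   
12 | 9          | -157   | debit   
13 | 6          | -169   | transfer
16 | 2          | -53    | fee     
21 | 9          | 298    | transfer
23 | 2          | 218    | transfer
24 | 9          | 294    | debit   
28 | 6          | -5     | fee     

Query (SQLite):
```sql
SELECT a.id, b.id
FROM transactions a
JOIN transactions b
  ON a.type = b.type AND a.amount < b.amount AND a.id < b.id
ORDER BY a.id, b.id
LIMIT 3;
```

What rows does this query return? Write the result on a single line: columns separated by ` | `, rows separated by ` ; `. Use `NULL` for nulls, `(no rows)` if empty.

Pairs (a,b) with same type, a.amount < b.amount, a.id < b.id.
type groups: debit:{9,12,24} fee:{6,16,28} transfer:{2,13,21,23}
Ordered by (a.id, b.id); first 3.

2 | 21 ; 2 | 23 ; 12 | 24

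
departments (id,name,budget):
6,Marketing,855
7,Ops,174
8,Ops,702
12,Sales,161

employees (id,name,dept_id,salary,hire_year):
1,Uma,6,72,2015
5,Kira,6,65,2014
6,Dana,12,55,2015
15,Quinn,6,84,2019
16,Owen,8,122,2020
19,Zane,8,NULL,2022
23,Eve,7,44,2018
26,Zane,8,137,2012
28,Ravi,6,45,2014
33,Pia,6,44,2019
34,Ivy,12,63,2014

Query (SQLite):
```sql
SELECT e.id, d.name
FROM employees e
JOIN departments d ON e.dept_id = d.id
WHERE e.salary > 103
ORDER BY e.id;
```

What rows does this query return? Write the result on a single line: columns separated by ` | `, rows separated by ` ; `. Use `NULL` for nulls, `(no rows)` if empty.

Each employees row matches the departments row where dept_id = departments.id.
Then keep rows with e.salary > 103.

16 | Ops ; 26 | Ops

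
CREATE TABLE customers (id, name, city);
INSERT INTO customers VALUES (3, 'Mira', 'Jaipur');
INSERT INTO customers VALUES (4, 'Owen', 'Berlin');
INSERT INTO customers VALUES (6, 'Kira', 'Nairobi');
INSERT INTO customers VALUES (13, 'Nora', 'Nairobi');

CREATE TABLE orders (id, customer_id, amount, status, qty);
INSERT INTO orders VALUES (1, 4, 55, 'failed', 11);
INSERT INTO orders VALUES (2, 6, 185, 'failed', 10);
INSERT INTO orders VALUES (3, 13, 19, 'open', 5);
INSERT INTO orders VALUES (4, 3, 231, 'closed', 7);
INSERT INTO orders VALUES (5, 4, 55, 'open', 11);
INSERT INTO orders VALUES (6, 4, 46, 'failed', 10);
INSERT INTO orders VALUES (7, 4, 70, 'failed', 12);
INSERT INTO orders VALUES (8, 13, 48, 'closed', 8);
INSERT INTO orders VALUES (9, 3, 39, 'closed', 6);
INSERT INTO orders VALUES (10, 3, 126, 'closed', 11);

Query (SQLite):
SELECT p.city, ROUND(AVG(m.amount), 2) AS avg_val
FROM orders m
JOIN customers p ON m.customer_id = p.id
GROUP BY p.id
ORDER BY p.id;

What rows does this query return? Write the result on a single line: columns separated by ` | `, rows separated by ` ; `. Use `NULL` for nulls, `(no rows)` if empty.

Jaipur | 132 ; Berlin | 56.5 ; Nairobi | 185 ; Nairobi | 33.5

Join each orders row to its customers via customer_id.
Group joined rows by customers.id; compute ROUND(AVG(m.amount), 2) per group.
  3: ids {4, 9, 10} → ROUND(AVG(m.amount), 2)=132
  4: ids {1, 5, 6, 7} → ROUND(AVG(m.amount), 2)=56.5
  6: ids {2} → ROUND(AVG(m.amount), 2)=185
  13: ids {3, 8} → ROUND(AVG(m.amount), 2)=33.5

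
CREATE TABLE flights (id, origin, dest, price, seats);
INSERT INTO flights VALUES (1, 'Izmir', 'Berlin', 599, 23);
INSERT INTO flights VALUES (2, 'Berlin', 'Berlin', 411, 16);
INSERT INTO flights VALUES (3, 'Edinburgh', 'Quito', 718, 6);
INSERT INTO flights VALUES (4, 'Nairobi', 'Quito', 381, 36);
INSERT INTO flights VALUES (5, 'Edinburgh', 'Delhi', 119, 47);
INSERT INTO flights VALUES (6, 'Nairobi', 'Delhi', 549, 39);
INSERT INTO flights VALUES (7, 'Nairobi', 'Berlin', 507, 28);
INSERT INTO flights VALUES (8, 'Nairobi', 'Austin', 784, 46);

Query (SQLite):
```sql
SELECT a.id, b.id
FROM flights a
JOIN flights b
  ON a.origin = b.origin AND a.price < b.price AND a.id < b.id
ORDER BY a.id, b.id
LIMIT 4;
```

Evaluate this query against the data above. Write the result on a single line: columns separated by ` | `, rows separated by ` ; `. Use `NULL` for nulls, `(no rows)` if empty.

Pairs (a,b) with same origin, a.price < b.price, a.id < b.id.
origin groups: Berlin:{2} Edinburgh:{3,5} Izmir:{1} Nairobi:{4,6,7,8}
Ordered by (a.id, b.id); first 4.

4 | 6 ; 4 | 7 ; 4 | 8 ; 6 | 8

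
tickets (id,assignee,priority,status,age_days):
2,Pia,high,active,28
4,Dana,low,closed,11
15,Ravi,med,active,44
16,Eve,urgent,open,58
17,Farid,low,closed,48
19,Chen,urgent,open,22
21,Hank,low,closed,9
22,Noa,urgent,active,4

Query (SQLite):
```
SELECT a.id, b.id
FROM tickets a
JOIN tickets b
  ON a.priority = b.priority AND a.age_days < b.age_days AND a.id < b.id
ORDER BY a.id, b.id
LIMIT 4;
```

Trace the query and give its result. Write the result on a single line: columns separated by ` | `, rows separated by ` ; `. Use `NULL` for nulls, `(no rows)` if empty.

Pairs (a,b) with same priority, a.age_days < b.age_days, a.id < b.id.
priority groups: high:{2} low:{4,17,21} med:{15} urgent:{16,19,22}
Ordered by (a.id, b.id); first 4.

4 | 17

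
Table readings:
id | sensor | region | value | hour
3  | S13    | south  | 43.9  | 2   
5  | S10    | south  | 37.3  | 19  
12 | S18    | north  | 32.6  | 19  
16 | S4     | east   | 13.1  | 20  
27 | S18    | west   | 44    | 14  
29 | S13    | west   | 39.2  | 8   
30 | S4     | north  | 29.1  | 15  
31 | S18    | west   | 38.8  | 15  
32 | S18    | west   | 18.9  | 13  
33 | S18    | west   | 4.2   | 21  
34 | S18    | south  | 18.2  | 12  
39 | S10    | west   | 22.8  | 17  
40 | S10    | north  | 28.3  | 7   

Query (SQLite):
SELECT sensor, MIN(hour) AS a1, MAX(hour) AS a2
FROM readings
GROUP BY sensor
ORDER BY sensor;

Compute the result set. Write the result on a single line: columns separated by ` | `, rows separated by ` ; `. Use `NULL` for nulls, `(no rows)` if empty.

Group readings by sensor.
Per group compute: MIN(hour), MAX(hour).
  S10: ids {5, 39, 40} → MIN(hour)=7, MAX(hour)=19
  S13: ids {3, 29} → MIN(hour)=2, MAX(hour)=8
  S18: ids {12, 27, 31, 32, 33, 34} → MIN(hour)=12, MAX(hour)=21
  S4: ids {16, 30} → MIN(hour)=15, MAX(hour)=20

S10 | 7 | 19 ; S13 | 2 | 8 ; S18 | 12 | 21 ; S4 | 15 | 20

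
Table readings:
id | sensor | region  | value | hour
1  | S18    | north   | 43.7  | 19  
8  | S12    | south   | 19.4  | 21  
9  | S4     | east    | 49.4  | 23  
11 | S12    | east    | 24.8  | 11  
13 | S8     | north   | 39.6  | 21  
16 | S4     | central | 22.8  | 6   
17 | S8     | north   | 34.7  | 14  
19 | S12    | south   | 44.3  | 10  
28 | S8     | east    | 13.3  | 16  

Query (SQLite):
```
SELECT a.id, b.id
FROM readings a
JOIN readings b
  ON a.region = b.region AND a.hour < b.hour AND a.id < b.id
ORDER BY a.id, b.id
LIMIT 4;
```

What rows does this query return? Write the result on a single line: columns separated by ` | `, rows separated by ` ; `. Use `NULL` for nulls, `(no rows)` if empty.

1 | 13 ; 11 | 28

Pairs (a,b) with same region, a.hour < b.hour, a.id < b.id.
region groups: central:{16} east:{9,11,28} north:{1,13,17} south:{8,19}
Ordered by (a.id, b.id); first 4.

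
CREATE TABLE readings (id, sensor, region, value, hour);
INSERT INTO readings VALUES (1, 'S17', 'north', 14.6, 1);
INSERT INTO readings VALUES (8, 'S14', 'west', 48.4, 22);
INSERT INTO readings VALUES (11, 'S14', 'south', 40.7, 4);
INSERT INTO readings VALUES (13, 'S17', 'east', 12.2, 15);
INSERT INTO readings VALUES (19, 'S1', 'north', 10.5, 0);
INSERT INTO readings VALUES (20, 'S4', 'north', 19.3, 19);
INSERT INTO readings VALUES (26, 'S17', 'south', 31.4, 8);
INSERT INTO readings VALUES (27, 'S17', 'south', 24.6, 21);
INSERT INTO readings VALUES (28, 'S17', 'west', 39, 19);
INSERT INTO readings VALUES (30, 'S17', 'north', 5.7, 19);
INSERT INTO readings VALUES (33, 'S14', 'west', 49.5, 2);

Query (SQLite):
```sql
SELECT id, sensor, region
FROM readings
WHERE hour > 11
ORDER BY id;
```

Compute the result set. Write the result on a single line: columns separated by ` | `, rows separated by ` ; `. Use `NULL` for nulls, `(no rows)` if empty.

8 | S14 | west ; 13 | S17 | east ; 20 | S4 | north ; 27 | S17 | south ; 28 | S17 | west ; 30 | S17 | north

hour > 11: ids {8, 13, 20, 27, 28, 30}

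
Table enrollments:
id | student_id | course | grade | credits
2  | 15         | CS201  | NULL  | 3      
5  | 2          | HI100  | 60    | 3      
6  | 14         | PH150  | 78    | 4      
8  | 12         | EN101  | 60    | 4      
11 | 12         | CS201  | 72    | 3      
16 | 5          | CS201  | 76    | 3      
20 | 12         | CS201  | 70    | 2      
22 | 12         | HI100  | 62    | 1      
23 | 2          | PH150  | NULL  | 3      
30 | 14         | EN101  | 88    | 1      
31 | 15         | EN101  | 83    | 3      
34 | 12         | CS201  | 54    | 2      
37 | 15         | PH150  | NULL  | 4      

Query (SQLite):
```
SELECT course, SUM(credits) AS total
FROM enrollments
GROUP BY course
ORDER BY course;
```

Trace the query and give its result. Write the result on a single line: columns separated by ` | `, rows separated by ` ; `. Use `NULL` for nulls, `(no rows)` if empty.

Partition enrollments by course; compute SUM(credits) within each group.
  CS201: ids {2, 11, 16, 20, 34} → SUM(credits)=13
  EN101: ids {8, 30, 31} → SUM(credits)=8
  HI100: ids {5, 22} → SUM(credits)=4
  PH150: ids {6, 23, 37} → SUM(credits)=11

CS201 | 13 ; EN101 | 8 ; HI100 | 4 ; PH150 | 11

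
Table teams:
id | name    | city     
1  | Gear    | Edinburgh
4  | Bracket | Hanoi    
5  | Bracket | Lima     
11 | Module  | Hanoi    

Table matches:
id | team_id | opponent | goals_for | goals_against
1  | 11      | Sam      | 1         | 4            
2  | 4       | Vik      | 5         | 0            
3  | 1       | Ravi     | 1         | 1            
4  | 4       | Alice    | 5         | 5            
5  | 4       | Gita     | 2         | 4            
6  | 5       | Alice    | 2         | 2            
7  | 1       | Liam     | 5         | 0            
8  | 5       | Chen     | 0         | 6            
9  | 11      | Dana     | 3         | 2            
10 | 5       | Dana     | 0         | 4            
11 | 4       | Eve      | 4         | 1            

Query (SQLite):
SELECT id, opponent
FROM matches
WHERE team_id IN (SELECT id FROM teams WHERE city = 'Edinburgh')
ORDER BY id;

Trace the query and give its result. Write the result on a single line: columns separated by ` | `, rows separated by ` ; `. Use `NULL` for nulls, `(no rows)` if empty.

Inner query: teams.id where city = 'Edinburgh'.
Outer: keep matches rows whose team_id is in that set.
Inner query → {1}

3 | Ravi ; 7 | Liam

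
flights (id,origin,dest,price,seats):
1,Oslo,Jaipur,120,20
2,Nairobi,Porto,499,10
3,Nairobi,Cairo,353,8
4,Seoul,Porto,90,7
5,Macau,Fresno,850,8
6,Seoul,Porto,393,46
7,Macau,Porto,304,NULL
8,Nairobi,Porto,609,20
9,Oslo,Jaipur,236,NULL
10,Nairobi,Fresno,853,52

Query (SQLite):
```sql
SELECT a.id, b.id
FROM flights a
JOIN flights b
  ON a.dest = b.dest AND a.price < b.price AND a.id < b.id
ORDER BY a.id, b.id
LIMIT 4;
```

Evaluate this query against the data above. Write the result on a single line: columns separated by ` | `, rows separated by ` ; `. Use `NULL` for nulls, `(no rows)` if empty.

Pairs (a,b) with same dest, a.price < b.price, a.id < b.id.
dest groups: Cairo:{3} Fresno:{5,10} Jaipur:{1,9} Porto:{2,4,6,7,8}
Ordered by (a.id, b.id); first 4.

1 | 9 ; 2 | 8 ; 4 | 6 ; 4 | 7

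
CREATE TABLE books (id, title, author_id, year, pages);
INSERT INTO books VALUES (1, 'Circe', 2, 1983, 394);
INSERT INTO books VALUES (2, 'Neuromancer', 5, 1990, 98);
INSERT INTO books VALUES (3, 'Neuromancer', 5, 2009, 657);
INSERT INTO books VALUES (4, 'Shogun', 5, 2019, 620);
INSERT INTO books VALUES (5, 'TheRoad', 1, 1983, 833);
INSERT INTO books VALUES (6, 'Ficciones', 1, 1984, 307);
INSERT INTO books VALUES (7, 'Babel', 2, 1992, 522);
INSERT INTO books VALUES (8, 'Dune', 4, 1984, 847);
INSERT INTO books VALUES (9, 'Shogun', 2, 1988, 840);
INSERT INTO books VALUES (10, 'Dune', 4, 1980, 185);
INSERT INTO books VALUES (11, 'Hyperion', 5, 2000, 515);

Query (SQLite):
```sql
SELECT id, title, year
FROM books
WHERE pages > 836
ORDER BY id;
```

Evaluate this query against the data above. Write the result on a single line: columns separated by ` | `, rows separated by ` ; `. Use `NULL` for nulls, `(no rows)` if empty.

pages > 836: ids {8, 9}

8 | Dune | 1984 ; 9 | Shogun | 1988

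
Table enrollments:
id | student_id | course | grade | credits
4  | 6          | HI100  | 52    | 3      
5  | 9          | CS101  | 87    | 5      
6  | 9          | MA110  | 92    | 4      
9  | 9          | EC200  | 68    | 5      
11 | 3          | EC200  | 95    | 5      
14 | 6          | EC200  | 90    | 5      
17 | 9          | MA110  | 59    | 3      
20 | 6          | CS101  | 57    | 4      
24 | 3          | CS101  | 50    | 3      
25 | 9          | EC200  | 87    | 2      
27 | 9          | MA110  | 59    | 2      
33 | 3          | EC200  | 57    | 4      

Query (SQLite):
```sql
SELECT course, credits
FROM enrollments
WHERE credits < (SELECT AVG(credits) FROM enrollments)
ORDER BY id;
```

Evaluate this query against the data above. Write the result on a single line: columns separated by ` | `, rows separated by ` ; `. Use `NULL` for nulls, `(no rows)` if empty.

Scalar subquery: AVG(credits) over all enrollments rows = 3.75.
Keep rows where credits < that value.

HI100 | 3 ; MA110 | 3 ; CS101 | 3 ; EC200 | 2 ; MA110 | 2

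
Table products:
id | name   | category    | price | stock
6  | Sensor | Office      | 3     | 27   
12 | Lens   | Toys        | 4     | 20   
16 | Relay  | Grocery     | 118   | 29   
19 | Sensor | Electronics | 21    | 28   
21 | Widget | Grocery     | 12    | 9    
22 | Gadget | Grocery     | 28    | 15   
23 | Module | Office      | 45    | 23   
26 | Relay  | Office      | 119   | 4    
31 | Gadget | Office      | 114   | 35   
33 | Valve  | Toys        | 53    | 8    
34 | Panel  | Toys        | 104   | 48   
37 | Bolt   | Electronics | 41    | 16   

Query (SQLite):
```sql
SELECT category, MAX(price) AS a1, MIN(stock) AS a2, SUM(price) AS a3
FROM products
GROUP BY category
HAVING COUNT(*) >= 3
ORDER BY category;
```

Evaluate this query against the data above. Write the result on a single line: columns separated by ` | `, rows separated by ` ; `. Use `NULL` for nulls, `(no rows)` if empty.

Group products by category.
Per group compute: MAX(price), MIN(stock), SUM(price).
HAVING: drop groups with fewer than 3 rows.
  Electronics: ids {19, 37} → MAX(price)=41, MIN(stock)=16, SUM(price)=62
  Grocery: ids {16, 21, 22} → MAX(price)=118, MIN(stock)=9, SUM(price)=158
  Office: ids {6, 23, 26, 31} → MAX(price)=119, MIN(stock)=4, SUM(price)=281
  Toys: ids {12, 33, 34} → MAX(price)=104, MIN(stock)=8, SUM(price)=161

Grocery | 118 | 9 | 158 ; Office | 119 | 4 | 281 ; Toys | 104 | 8 | 161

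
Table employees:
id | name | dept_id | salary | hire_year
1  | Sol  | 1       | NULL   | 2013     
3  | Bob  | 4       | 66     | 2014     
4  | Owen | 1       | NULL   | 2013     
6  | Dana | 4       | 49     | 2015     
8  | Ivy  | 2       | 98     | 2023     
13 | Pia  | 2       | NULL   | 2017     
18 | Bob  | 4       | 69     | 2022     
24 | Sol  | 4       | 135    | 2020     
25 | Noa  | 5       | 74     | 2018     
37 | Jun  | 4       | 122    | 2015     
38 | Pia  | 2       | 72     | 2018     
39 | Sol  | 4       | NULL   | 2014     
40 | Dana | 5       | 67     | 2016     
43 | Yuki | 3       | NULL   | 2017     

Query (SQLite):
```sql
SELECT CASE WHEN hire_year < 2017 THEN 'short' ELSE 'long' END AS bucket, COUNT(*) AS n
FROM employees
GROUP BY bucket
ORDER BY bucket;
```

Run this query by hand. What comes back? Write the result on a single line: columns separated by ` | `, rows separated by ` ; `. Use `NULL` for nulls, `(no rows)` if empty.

long | 7 ; short | 7

Bucket rows by hire_year < 2017 → 'short' else 'long'; count each bucket.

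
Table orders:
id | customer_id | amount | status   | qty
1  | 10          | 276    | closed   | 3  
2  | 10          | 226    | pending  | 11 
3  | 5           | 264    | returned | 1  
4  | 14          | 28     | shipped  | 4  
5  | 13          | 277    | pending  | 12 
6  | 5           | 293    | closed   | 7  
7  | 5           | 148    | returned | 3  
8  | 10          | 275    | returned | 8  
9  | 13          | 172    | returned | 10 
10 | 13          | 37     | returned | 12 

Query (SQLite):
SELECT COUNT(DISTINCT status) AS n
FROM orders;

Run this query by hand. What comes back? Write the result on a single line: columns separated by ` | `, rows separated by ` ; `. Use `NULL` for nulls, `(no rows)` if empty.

Count distinct non-NULL status values.

4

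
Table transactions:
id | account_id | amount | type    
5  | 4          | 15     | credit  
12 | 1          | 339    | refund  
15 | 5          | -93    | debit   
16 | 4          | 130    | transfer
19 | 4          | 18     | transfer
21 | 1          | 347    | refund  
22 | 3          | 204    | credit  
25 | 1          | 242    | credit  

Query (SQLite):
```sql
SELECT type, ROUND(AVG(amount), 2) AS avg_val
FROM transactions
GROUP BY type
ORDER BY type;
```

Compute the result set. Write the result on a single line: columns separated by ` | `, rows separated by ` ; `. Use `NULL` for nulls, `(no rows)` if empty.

credit | 153.67 ; debit | -93 ; refund | 343 ; transfer | 74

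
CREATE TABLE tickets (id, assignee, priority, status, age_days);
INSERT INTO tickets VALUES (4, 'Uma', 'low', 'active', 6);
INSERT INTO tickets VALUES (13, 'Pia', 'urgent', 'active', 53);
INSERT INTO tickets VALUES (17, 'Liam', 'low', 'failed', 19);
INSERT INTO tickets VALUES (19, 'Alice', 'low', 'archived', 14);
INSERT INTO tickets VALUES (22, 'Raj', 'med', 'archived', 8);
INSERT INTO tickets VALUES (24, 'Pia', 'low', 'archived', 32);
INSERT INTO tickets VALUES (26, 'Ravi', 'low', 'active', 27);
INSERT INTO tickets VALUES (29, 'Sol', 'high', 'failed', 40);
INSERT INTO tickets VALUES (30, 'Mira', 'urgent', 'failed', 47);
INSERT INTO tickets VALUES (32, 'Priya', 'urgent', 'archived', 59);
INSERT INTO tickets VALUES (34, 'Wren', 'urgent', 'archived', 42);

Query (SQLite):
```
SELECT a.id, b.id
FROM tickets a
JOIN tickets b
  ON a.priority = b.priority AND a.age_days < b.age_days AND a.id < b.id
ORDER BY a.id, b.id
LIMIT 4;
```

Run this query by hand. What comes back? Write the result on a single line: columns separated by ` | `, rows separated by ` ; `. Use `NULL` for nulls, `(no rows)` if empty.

4 | 17 ; 4 | 19 ; 4 | 24 ; 4 | 26

Pairs (a,b) with same priority, a.age_days < b.age_days, a.id < b.id.
priority groups: high:{29} low:{4,17,19,24,26} med:{22} urgent:{13,30,32,34}
Ordered by (a.id, b.id); first 4.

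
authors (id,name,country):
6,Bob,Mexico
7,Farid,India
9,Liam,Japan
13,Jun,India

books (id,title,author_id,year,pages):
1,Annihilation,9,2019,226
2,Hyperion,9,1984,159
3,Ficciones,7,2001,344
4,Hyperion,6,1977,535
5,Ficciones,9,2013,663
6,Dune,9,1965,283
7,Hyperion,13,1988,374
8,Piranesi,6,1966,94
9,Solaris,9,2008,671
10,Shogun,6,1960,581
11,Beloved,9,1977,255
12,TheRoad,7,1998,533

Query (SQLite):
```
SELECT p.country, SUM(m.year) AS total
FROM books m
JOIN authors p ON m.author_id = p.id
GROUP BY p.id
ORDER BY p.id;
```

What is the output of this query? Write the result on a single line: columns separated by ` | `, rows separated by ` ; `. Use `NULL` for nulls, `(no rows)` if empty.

Mexico | 5903 ; India | 3999 ; Japan | 11966 ; India | 1988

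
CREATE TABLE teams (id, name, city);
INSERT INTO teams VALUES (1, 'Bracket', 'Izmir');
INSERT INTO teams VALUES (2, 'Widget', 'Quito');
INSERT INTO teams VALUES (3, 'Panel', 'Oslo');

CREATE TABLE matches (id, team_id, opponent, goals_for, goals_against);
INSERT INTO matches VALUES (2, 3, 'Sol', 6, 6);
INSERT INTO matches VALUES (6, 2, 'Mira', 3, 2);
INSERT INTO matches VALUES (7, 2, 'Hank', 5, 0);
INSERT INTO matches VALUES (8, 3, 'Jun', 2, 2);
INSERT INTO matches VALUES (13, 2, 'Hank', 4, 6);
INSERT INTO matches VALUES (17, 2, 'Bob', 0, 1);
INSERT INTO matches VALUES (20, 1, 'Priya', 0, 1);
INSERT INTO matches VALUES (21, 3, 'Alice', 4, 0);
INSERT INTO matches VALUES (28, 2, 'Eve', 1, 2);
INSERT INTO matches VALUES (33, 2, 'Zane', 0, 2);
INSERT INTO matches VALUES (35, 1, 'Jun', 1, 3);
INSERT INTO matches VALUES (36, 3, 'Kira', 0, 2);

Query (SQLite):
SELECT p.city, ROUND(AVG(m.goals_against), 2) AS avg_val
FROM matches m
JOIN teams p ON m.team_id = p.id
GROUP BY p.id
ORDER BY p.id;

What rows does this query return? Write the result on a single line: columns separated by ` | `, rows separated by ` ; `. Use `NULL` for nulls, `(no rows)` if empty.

Izmir | 2 ; Quito | 2.17 ; Oslo | 2.5

Join each matches row to its teams via team_id.
Group joined rows by teams.id; compute ROUND(AVG(m.goals_against), 2) per group.
  1: ids {20, 35} → ROUND(AVG(m.goals_against), 2)=2
  2: ids {6, 7, 13, 17, 28, 33} → ROUND(AVG(m.goals_against), 2)=2.17
  3: ids {2, 8, 21, 36} → ROUND(AVG(m.goals_against), 2)=2.5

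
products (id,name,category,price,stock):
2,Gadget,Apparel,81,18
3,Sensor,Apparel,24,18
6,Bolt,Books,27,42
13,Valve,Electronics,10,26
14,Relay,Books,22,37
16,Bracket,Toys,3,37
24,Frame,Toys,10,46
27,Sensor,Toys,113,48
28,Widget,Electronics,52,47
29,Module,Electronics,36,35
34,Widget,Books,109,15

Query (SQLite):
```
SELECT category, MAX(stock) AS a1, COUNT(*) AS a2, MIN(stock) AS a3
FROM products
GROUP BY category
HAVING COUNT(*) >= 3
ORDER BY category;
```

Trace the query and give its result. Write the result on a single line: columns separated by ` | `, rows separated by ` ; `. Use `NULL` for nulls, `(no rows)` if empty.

Books | 42 | 3 | 15 ; Electronics | 47 | 3 | 26 ; Toys | 48 | 3 | 37

Group products by category.
Per group compute: MAX(stock), COUNT(*), MIN(stock).
HAVING: drop groups with fewer than 3 rows.
  Apparel: ids {2, 3} → MAX(stock)=18, COUNT(*)=2, MIN(stock)=18
  Books: ids {6, 14, 34} → MAX(stock)=42, COUNT(*)=3, MIN(stock)=15
  Electronics: ids {13, 28, 29} → MAX(stock)=47, COUNT(*)=3, MIN(stock)=26
  Toys: ids {16, 24, 27} → MAX(stock)=48, COUNT(*)=3, MIN(stock)=37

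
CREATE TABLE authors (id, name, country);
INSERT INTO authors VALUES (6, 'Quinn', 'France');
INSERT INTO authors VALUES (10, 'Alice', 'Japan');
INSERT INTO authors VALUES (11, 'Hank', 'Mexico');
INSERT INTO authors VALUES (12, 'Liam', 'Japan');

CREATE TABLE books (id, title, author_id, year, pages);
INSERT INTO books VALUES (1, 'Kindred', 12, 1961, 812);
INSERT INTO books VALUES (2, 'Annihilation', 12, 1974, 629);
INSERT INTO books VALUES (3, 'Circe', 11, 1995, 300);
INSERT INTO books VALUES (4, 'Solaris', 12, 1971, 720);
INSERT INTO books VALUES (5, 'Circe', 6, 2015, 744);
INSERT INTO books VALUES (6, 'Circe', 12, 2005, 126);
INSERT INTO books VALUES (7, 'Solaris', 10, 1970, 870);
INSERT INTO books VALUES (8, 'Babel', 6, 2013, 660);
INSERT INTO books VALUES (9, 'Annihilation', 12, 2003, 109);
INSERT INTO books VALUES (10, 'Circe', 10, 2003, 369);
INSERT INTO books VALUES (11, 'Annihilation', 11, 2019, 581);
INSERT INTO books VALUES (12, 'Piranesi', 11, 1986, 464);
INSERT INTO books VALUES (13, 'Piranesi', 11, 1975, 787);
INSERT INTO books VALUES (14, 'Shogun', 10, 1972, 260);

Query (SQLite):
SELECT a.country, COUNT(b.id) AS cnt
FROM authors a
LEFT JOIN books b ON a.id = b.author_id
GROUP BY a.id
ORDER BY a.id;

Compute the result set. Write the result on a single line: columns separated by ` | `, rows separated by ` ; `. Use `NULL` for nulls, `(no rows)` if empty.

France | 2 ; Japan | 3 ; Mexico | 4 ; Japan | 5

LEFT JOIN keeps every authors row; unmatched ones get NULL for books columns.
Group by authors.id and compute COUNT(b.id). COUNT(col) of an all-NULL group is 0.
  6: ids {5, 8} → COUNT(b.id)=2
  10: ids {7, 10, 14} → COUNT(b.id)=3
  11: ids {3, 11, 12, 13} → COUNT(b.id)=4
  12: ids {1, 2, 4, 6, 9} → COUNT(b.id)=5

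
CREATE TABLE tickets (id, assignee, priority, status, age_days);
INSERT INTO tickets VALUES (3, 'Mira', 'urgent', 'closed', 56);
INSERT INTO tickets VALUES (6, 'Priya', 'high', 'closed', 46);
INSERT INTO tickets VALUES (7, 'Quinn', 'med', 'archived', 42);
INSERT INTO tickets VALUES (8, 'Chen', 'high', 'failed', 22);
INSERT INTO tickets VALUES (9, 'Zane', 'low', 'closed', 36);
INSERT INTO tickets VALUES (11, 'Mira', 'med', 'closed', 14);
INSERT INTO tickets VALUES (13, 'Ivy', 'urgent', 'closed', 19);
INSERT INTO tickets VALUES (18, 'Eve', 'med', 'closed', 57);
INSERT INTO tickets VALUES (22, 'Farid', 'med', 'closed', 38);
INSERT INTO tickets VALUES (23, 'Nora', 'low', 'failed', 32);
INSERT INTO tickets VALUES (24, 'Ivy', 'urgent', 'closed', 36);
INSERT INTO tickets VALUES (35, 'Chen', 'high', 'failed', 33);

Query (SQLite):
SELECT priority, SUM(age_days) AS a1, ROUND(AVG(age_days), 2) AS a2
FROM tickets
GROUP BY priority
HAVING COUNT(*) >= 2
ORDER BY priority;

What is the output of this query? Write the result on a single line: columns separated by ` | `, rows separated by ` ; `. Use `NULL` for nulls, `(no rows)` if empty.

high | 101 | 33.67 ; low | 68 | 34 ; med | 151 | 37.75 ; urgent | 111 | 37

Group tickets by priority.
Per group compute: SUM(age_days), ROUND(AVG(age_days), 2).
HAVING: drop groups with fewer than 2 rows.
  high: ids {6, 8, 35} → SUM(age_days)=101, ROUND(AVG(age_days), 2)=33.67
  low: ids {9, 23} → SUM(age_days)=68, ROUND(AVG(age_days), 2)=34
  med: ids {7, 11, 18, 22} → SUM(age_days)=151, ROUND(AVG(age_days), 2)=37.75
  urgent: ids {3, 13, 24} → SUM(age_days)=111, ROUND(AVG(age_days), 2)=37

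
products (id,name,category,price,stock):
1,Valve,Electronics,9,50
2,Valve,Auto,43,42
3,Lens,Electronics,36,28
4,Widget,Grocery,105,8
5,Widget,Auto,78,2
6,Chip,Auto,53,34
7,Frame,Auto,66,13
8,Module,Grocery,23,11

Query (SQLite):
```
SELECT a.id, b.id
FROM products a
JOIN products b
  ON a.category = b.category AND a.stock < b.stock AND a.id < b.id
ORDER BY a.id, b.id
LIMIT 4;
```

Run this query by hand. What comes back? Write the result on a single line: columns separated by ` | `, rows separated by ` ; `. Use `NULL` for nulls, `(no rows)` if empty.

4 | 8 ; 5 | 6 ; 5 | 7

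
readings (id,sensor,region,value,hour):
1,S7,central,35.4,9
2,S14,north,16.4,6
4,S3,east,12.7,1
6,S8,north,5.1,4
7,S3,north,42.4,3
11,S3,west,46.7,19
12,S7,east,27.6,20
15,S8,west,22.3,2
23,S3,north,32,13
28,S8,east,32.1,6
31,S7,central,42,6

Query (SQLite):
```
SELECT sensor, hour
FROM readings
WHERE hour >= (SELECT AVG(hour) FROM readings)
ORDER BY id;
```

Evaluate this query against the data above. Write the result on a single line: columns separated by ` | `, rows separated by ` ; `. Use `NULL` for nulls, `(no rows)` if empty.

Scalar subquery: AVG(hour) over all readings rows = 8.090909 (≈; comparison uses full precision).
Keep rows where hour >= that value.

S7 | 9 ; S3 | 19 ; S7 | 20 ; S3 | 13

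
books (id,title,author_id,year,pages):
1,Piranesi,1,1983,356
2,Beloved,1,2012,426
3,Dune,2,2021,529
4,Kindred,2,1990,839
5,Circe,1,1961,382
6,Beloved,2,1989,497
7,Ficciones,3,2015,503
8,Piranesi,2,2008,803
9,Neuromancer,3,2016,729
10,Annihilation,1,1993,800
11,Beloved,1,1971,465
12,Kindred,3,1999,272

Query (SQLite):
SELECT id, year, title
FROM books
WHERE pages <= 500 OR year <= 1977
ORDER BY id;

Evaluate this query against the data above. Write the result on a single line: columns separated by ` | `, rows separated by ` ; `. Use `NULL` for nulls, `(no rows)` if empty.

1 | 1983 | Piranesi ; 2 | 2012 | Beloved ; 5 | 1961 | Circe ; 6 | 1989 | Beloved ; 11 | 1971 | Beloved ; 12 | 1999 | Kindred

pages <= 500: ids {1, 2, 5, 6, 11, 12}
year <= 1977: ids {5, 11}
Combine with OR.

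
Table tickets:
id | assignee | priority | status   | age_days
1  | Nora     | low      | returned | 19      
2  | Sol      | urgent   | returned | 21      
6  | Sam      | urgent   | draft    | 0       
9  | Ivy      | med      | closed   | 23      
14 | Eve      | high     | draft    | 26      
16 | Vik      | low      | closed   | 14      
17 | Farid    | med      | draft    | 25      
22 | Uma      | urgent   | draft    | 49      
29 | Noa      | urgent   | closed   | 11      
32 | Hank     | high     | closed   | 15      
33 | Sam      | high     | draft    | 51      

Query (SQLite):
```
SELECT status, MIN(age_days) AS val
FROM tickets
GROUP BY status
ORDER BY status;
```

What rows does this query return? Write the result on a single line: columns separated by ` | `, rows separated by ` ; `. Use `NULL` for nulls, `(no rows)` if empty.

closed | 11 ; draft | 0 ; returned | 19

Partition tickets by status; compute MIN(age_days) within each group.
  closed: ids {9, 16, 29, 32} → MIN(age_days)=11
  draft: ids {6, 14, 17, 22, 33} → MIN(age_days)=0
  returned: ids {1, 2} → MIN(age_days)=19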